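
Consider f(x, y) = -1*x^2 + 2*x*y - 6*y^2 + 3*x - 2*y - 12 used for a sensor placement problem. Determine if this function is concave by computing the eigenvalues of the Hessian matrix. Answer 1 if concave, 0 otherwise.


The Hessian of f(x,y) = -1*x^2 + 2*x*y - 6*y^2 + 3*x - 2*y - 12 is:
H = [[-2, 2], [2, -12]]
Trace = -2 - 12 = -14
Determinant = -2*-12 - (2)^2 = 20
Discriminant = (-14)^2 - 4*20 = 116.0
Eigenvalues: lambda_1 = -12.3852, lambda_2 = -1.6148
The function is concave.

1


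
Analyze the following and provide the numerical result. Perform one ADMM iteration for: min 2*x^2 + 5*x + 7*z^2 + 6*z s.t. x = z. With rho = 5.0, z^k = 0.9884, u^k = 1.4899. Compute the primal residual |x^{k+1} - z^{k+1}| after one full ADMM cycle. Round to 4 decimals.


ADMM iteration with rho = 5.0, z^k = 0.9884, u^k = 1.4899
Step 1: x-update.
Minimize 2*x^2 + 5*x + (5.0/2)*(x - 0.9884 + 1.4899)^2
FOC: (2*2 + 5.0)*x = -5 + 5.0*(0.9884 - 1.4899)
x^{k+1} = -0.8342
Step 2: z-update.
Minimize 7*z^2 + 6*z + (5.0/2)*(-0.8342 - z + 1.4899)^2
FOC: (2*7 + 5.0)*z = -6 + 5.0*(-0.8342 + 1.4899)
z^{k+1} = -0.1432
Step 3: u-update.
u^{k+1} = 1.4899 - 0.8342 + 0.1432 = 0.799
Step 4: Primal residual = |-0.8342 + 0.1432| = 0.6909


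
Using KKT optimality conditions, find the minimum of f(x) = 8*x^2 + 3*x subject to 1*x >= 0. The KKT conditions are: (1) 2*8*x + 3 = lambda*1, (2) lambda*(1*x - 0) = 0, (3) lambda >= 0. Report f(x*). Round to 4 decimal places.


Step 1: Try lambda = 0 (constraint inactive).
x_unc = -3/(2*8) = -0.1875
Check: 1*-0.1875 = -0.1875 < 0 -- violated!
Step 2: Constraint must be active: 1*x = 0
x* = 0/1 = 0.0
lambda = (2*8*0.0 + 3)/1 = 3.0
Step 3: Compute optimal value.
f(x*) = 8*0.0^2 + 3*0.0 = 0.0


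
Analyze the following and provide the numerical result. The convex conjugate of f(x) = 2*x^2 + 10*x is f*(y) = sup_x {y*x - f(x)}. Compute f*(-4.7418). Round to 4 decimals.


f*(y) = sup_x {y*x - a*x^2 - b*x} = sup_x {(y-b)*x - a*x^2}
FOC: (y - b) - 2a*x = 0 => x* = (y - b)/(2a)
x* = (-4.7418 - 10)/(2*2) = -3.6855
f*(-4.7418) = (y-b)^2/(4a) = (-4.7418 - 10)^2/(4*2)
= 217.3207/8 = 27.1651


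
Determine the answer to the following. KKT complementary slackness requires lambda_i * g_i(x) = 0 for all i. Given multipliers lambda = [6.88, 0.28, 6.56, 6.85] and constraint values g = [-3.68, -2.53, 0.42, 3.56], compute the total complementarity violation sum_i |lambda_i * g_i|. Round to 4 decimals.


KKT complementary slackness check:
lambda_1 * g_1 = 6.88 * -3.68 = -25.3184
lambda_2 * g_2 = 0.28 * -2.53 = -0.7084
lambda_3 * g_3 = 6.56 * 0.42 = 2.7552
lambda_4 * g_4 = 6.85 * 3.56 = 24.386
Total violation = 25.3184 + 0.7084 + 2.7552 + 24.386 = 53.168


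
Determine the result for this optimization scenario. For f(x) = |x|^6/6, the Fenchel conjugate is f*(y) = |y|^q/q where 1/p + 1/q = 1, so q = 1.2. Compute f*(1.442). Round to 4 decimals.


The conjugate exponent q satisfies 1/p + 1/q = 1.
p = 6, so q = 6/(6 - 1) = 1.2
|y|^q = 1.442^1.2 = 1.5515
f*(1.442) = 1.5515 / 1.2 = 1.2929


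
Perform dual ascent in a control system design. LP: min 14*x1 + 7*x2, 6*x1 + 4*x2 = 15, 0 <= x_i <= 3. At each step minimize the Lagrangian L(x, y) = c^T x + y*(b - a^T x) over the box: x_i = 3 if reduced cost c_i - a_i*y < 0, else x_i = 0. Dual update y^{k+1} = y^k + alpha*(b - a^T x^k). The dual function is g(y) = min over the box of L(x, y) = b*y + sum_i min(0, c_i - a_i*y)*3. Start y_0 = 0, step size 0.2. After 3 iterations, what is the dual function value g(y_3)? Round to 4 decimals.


Dual ascent for LP: min 14*x1 + 7*x2, 6*x1 + 4*x2 = 15, 0 <= x_i <= 3
Step 1: y^k = 0.0, reduced costs: (14.0, 7.0)
  x^k = (0.0, 0.0), subgradient = b - a^T x = 15.0
  y^{k+1} = 0.0 + 0.2*15.0 = 3.0
Step 2: y^k = 3.0, reduced costs: (-4.0, -5.0)
  x^k = (3.0, 3.0), subgradient = b - a^T x = -15.0
  y^{k+1} = 3.0 + 0.2*-15.0 = 0.0
Step 3: y^k = 0.0, reduced costs: (14.0, 7.0)
  x^k = (0.0, 0.0), subgradient = b - a^T x = 15.0
  y^{k+1} = 0.0 + 0.2*15.0 = 3.0
Dual objective at y_3 = 3.0: reduced costs (-4.0, -5.0), box minimizer x = (3.0, 3.0)
g(y_3) = b*y + (c1 - a1*y)*x1 + (c2 - a2*y)*x2 = 15*3.0 + (-4.0)*3.0 + (-5.0)*3.0 = 45.0 - 12.0 - 15.0 = 18.0


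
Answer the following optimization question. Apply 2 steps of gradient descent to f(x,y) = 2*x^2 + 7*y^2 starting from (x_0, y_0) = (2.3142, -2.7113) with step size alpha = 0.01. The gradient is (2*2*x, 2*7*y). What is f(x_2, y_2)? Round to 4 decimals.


Gradient descent on f(x,y) = 2*x^2 + 7*y^2.
Starting point: (2.3142, -2.7113), alpha = 0.01
Step 1: grad_x = 2*2*2.3142 = 9.2568, grad_y = 2*7*-2.7113 = -37.9582
  x_1 = 2.3142 - 0.01*9.2568 = 2.2216
  y_1 = -2.7113 - 0.01*-37.9582 = -2.3317
Step 2: grad_x = 2*2*2.2216 = 8.8865, grad_y = 2*7*-2.3317 = -32.6441
  x_2 = 2.2216 - 0.01*8.8865 = 2.1328
  y_2 = -2.3317 - 0.01*-32.6441 = -2.0053
f(2.1328, -2.0053) = 2*2.1328^2 + 7*(-2.0053)^2 = 37.2454


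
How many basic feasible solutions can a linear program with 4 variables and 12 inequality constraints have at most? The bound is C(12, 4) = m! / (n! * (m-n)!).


Each vertex corresponds to some choice of n active constraints out of m, so the number of vertices is at most C(m, n) = m! / (n!(m-n)!).
m = 12, n = 4
Numerator: 12 * 11 * 10 * 9
Denominator: 4! = 24
C(12, 4) = 495


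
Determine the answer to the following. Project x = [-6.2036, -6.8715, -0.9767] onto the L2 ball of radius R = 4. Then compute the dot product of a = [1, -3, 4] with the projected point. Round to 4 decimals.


Step 1: Compute ||x|| (intermediates to 6 decimals).
||x|| = sqrt((-6.2036)^2 + (-6.8715)^2 + (-0.9767)^2) = 9.308926
Step 2: Project.
Since ||x|| > R, scale = R/||x|| = 4/9.308926 = 0.429695, proj(x) = scale * x
proj(x) = [-2.665656, -2.952649, -0.419683]
Step 3: Dot product.
a^T * proj(x) = 1*(-2.665656) - 3*(-2.952649) + 4*(-0.419683) = 4.5136


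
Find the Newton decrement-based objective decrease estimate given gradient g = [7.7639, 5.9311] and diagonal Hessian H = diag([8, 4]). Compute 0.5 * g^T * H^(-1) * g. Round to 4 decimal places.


Step 1: H is diagonal, so H^(-1) * g = [0.9705, 1.4828].
Step 2: g^T H^(-1) g = sum_i g_i^2 / H_ii
  = (7.7639)^2/8 + (5.9311)^2/4
  = 7.5348 + 8.7945 = 16.3293
Step 3: Objective decrease = 0.5 * g^T H^(-1) g = 8.1646


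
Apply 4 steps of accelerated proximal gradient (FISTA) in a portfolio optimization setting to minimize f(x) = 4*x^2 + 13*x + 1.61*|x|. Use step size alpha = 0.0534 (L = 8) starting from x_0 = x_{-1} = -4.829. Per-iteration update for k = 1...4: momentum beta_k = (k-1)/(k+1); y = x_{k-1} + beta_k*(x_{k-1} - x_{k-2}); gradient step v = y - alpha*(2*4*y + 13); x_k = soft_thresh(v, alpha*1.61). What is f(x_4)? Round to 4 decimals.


FISTA on f(x) = 4*x^2 + 13*x + 1.61*|x|
L = 8, alpha = 0.0534
Iteration 1: beta = 0.0, y = -4.829 + 0.0*(-4.829 + 4.829) = -4.829
  grad(y) = -25.632, v = y - alpha*grad = -3.4603
  prox(v) = soft_thresh(-3.4603, 0.086) = -3.3743
Iteration 2: beta = 0.3333, y = -3.3743 + 0.3333*(-3.3743 + 4.829) = -2.8894
  grad(y) = -10.115, v = y - alpha*grad = -2.3492
  prox(v) = soft_thresh(-2.3492, 0.086) = -2.2633
Iteration 3: beta = 0.5, y = -2.2633 + 0.5*(-2.2633 + 3.3743) = -1.7077
  grad(y) = -0.662, v = y - alpha*grad = -1.6724
  prox(v) = soft_thresh(-1.6724, 0.086) = -1.5864
Iteration 4: beta = 0.6, y = -1.5864 + 0.6*(-1.5864 + 2.2633) = -1.1803
  grad(y) = 3.5574, v = y - alpha*grad = -1.3703
  prox(v) = soft_thresh(-1.3703, 0.086) = -1.2843
f(x_4) = 4*(-1.2843)^2 + 13*(-1.2843) + 1.61*|-1.2843| = -8.0305


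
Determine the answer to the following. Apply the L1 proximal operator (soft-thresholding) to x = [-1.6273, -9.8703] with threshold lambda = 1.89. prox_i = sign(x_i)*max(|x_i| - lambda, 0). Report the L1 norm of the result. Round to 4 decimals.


Soft-thresholding with lambda = 1.89:
prox(-1.6273) = sign(-1.6273)*max(|-1.6273| - 1.89, 0) = 0.0
prox(-9.8703) = sign(-9.8703)*max(|-9.8703| - 1.89, 0) = -7.9803
prox(x) = [0.0, -7.9803]
||prox(x)||_1 = 0.0 + 7.9803 = 7.9803


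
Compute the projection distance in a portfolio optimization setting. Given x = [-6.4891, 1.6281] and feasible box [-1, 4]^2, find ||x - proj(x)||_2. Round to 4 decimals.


Project each component onto [-1, 4].
clip(-6.4891) = -1.0, clip(1.6281) = 1.6281
Projection = [-1.0, 1.6281]
Squared diffs: [30.1302, 0.0]
Distance = sqrt(30.1302) = 5.4891


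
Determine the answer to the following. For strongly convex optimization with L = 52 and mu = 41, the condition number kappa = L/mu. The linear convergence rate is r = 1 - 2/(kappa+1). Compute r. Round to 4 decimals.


Step 1: Compute the condition number.
kappa = L/mu = 52/41 = 1.2683
Step 2: Compute the convergence rate.
r = 1 - 2/(kappa + 1) = 1 - 2*mu/(L + mu) = (L - mu)/(L + mu) = 11/93 = 0.1183


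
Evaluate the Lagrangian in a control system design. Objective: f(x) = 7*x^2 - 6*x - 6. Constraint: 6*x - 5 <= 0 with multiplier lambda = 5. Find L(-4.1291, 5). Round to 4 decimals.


Step 1: Evaluate f(x).
f(-4.1291) = 7*(-4.1291)^2 - 6*(-4.1291) - 6 = 138.1209
Step 2: Evaluate g(x).
g(-4.1291) = 6*-4.1291 - 5 = -29.7746
Step 3: Compute Lagrangian.
L = 138.1209 + 5*-29.7746 = -10.7521


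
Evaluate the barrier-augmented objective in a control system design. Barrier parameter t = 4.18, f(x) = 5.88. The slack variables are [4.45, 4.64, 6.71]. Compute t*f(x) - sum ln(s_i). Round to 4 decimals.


Step 1: Compute log-barrier.
ln values: [1.4929, 1.5347, 1.9036]
phi = -(1.4929 + 1.5347 + 1.9036) = -4.9312
Step 2: Compute augmented objective.
t*f(x) = 4.18*5.88 = 24.5784
Total = 24.5784 - 4.9312 = 19.6472


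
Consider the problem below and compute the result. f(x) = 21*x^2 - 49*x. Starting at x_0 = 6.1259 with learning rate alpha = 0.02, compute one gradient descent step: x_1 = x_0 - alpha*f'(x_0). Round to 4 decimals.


We compute the gradient at x_0 and apply the update.
f'(x) = 42*x - 49
f'(6.1259) = 42*6.1259 - 49 = 208.2878
x_1 = 6.1259 - 0.02*208.2878 = 1.9601


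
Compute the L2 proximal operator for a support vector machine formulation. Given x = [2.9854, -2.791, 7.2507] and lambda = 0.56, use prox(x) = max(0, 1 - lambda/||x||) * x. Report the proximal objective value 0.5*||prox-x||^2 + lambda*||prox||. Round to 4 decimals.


Step 1: Compute ||x||.
||x|| = 8.3232
Step 2: Compute scaling factor.
scale = max(0, 1 - 0.56/8.3232) = 0.9327
Step 3: prox(x) = [2.7845, -2.6032, 6.7629]
||prox(x)|| = 7.7632
Step 4: Proximal objective.
0.5*||prox-x||^2 = 0.1568
lambda*||prox|| = 4.3474
Total = 4.5042


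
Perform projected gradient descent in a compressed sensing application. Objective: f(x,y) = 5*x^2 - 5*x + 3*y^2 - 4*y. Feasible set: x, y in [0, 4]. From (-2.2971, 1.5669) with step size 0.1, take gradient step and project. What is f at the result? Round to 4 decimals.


Step 1: Compute gradient at (-2.2971, 1.5669).
grad_x = 2*5*-2.2971 - 5 = -27.971
grad_y = 2*3*1.5669 - 4 = 5.4014
Step 2: Gradient step.
x_raw = -2.2971 - 0.1*-27.971 = 0.5
y_raw = 1.5669 - 0.1*5.4014 = 1.0268
Step 3: Project onto [0, 4].
x_proj = clip(0.5) = 0.5
y_proj = clip(1.0268) = 1.0268
Step 4: Evaluate f.
f(0.5, 1.0268) = -2.1943


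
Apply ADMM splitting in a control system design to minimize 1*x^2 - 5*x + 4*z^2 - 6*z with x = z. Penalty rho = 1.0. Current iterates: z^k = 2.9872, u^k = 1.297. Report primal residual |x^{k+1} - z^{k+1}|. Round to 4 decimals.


ADMM iteration with rho = 1.0, z^k = 2.9872, u^k = 1.297
Step 1: x-update.
Minimize 1*x^2 - 5*x + (1.0/2)*(x - 2.9872 + 1.297)^2
FOC: (2*1 + 1.0)*x = 5 + 1.0*(2.9872 - 1.297)
x^{k+1} = 2.2301
Step 2: z-update.
Minimize 4*z^2 - 6*z + (1.0/2)*(2.2301 - z + 1.297)^2
FOC: (2*4 + 1.0)*z = 6 + 1.0*(2.2301 + 1.297)
z^{k+1} = 1.0586
Step 3: u-update.
u^{k+1} = 1.297 + 2.2301 - 1.0586 = 2.4685
Step 4: Primal residual = |2.2301 - 1.0586| = 1.1715


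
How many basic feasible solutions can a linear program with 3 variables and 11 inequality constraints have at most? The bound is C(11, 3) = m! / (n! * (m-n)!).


Each vertex corresponds to some choice of n active constraints out of m, so the number of vertices is at most C(m, n) = m! / (n!(m-n)!).
m = 11, n = 3
Numerator: 11 * 10 * 9
Denominator: 3! = 6
C(11, 3) = 165


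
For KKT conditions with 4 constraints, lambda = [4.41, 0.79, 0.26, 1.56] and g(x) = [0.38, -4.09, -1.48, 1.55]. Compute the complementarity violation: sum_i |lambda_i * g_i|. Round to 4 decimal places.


KKT complementary slackness check:
lambda_1 * g_1 = 4.41 * 0.38 = 1.6758
lambda_2 * g_2 = 0.79 * -4.09 = -3.2311
lambda_3 * g_3 = 0.26 * -1.48 = -0.3848
lambda_4 * g_4 = 1.56 * 1.55 = 2.418
Total violation = 1.6758 + 3.2311 + 0.3848 + 2.418 = 7.7097


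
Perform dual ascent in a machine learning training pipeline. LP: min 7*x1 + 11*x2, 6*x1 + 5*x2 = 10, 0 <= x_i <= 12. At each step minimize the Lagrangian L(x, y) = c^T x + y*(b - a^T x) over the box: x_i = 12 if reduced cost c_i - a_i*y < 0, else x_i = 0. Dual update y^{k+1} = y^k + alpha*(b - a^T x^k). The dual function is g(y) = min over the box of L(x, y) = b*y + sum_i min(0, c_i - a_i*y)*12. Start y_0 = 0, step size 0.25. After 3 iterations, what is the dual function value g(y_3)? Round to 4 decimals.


Dual ascent for LP: min 7*x1 + 11*x2, 6*x1 + 5*x2 = 10, 0 <= x_i <= 12
Step 1: y^k = 0.0, reduced costs: (7.0, 11.0)
  x^k = (0.0, 0.0), subgradient = b - a^T x = 10.0
  y^{k+1} = 0.0 + 0.25*10.0 = 2.5
Step 2: y^k = 2.5, reduced costs: (-8.0, -1.5)
  x^k = (12.0, 12.0), subgradient = b - a^T x = -122.0
  y^{k+1} = 2.5 + 0.25*-122.0 = -28.0
Step 3: y^k = -28.0, reduced costs: (175.0, 151.0)
  x^k = (0.0, 0.0), subgradient = b - a^T x = 10.0
  y^{k+1} = -28.0 + 0.25*10.0 = -25.5
Dual objective at y_3 = -25.5: reduced costs (160.0, 138.5), box minimizer x = (0.0, 0.0)
g(y_3) = b*y + (c1 - a1*y)*x1 + (c2 - a2*y)*x2 = 10*(-25.5) + 160.0*0.0 + 138.5*0.0 = -255.0 + 0.0 + 0.0 = -255.0


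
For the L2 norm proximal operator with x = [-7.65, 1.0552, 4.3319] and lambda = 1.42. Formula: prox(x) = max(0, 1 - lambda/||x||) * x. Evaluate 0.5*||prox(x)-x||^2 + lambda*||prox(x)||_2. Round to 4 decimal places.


Step 1: Compute ||x||.
||x|| = 8.8545
Step 2: Compute scaling factor.
scale = max(0, 1 - 1.42/8.8545) = 0.8396
Step 3: prox(x) = [-6.4232, 0.886, 3.6372]
||prox(x)|| = 7.4345
Step 4: Proximal objective.
0.5*||prox-x||^2 = 1.0082
lambda*||prox|| = 10.557
Total = 11.5651


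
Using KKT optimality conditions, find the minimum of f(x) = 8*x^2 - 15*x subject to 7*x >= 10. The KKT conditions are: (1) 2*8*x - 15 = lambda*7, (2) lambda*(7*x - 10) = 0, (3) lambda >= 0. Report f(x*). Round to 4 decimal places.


Step 1: Try lambda = 0 (constraint inactive).
x_unc = 15/(2*8) = 0.9375
Check: 7*0.9375 = 6.5625 < 10 -- violated!
Step 2: Constraint must be active: 7*x = 10
x* = 10/7 = 1.4286 (rounded; the exact value 10/7 is used below)
lambda = (2*8*(10/7) - 15)/7 = 1.1224
Step 3: Compute optimal value.
f(x*) = 8*(10/7)^2 - 15*(10/7) = -5.102


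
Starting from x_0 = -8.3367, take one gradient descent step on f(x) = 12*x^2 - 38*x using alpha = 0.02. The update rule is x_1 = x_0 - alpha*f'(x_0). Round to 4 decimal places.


We compute the gradient at x_0 and apply the update.
f'(x) = 24*x - 38
f'(-8.3367) = 24*-8.3367 - 38 = -238.0808
x_1 = -8.3367 - 0.02*-238.0808 = -3.5751


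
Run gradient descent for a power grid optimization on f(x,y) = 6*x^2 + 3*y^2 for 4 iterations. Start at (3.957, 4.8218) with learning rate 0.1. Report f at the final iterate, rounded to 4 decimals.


Gradient descent on f(x,y) = 6*x^2 + 3*y^2.
Starting point: (3.957, 4.8218), alpha = 0.1
Step 1: grad_x = 2*6*3.957 = 47.484, grad_y = 2*3*4.8218 = 28.9308
  x_1 = 3.957 - 0.1*47.484 = -0.7914
  y_1 = 4.8218 - 0.1*28.9308 = 1.9287
Step 2: grad_x = 2*6*-0.7914 = -9.4968, grad_y = 2*3*1.9287 = 11.5723
  x_2 = -0.7914 - 0.1*-9.4968 = 0.1583
  y_2 = 1.9287 - 0.1*11.5723 = 0.7715
Step 3: grad_x = 2*6*0.1583 = 1.8994, grad_y = 2*3*0.7715 = 4.6289
  x_3 = 0.1583 - 0.1*1.8994 = -0.0317
  y_3 = 0.7715 - 0.1*4.6289 = 0.3086
Step 4: grad_x = 2*6*-0.0317 = -0.3799, grad_y = 2*3*0.3086 = 1.8516
  x_4 = -0.0317 - 0.1*-0.3799 = 0.0063
  y_4 = 0.3086 - 0.1*1.8516 = 0.1234
f(0.0063, 0.1234) = 6*0.0063^2 + 3*0.1234^2 = 0.046


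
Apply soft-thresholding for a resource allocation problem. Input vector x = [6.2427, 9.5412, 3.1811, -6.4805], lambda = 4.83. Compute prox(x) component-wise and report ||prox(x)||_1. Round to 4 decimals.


Soft-thresholding with lambda = 4.83:
prox(6.2427) = sign(6.2427)*max(|6.2427| - 4.83, 0) = 1.4127
prox(9.5412) = sign(9.5412)*max(|9.5412| - 4.83, 0) = 4.7112
prox(3.1811) = sign(3.1811)*max(|3.1811| - 4.83, 0) = 0.0
prox(-6.4805) = sign(-6.4805)*max(|-6.4805| - 4.83, 0) = -1.6505
prox(x) = [1.4127, 4.7112, 0.0, -1.6505]
||prox(x)||_1 = 1.4127 + 4.7112 + 0.0 + 1.6505 = 7.7744


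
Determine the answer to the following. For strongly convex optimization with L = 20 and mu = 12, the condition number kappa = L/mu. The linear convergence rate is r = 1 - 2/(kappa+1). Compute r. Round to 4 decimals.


Step 1: Compute the condition number.
kappa = L/mu = 20/12 = 1.6667
Step 2: Compute the convergence rate.
r = 1 - 2/(kappa + 1) = 1 - 2*mu/(L + mu) = (L - mu)/(L + mu) = 8/32 = 0.25


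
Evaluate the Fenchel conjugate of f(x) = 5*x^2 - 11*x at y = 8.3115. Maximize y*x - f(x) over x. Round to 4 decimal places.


f*(y) = sup_x {y*x - a*x^2 - b*x} = sup_x {(y-b)*x - a*x^2}
FOC: (y - b) - 2a*x = 0 => x* = (y - b)/(2a)
x* = (8.3115 + 11)/(2*5) = 1.9312
f*(8.3115) = (y-b)^2/(4a) = (8.3115 + 11)^2/(4*5)
= 372.934/20 = 18.6467


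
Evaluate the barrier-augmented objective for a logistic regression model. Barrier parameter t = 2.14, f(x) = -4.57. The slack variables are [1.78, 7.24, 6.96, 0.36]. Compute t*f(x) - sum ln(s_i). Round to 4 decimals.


Step 1: Compute log-barrier.
ln values: [0.5766, 1.9796, 1.9402, -1.0217]
phi = -(0.5766 + 1.9796 + 1.9402 - 1.0217) = -3.4748
Step 2: Compute augmented objective.
t*f(x) = 2.14*-4.57 = -9.7798
Total = -9.7798 - 3.4748 = -13.2546


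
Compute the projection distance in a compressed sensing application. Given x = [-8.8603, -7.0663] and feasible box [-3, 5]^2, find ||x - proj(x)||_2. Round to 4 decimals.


Project each component onto [-3, 5].
clip(-8.8603) = -3.0, clip(-7.0663) = -3.0
Projection = [-3.0, -3.0]
Squared diffs: [34.3431, 16.5348]
Distance = sqrt(50.8779) = 7.1329


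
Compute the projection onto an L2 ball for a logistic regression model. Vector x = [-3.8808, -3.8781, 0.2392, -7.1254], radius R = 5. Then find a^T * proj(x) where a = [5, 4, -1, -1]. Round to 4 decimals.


Step 1: Compute ||x|| (intermediates to 6 decimals).
||x|| = sqrt((-3.8808)^2 + (-3.8781)^2 + 0.2392^2 + (-7.1254)^2) = 8.996044
Step 2: Project.
Since ||x|| > R, scale = R/||x|| = 5/8.996044 = 0.5558, proj(x) = scale * x
proj(x) = [-2.156949, -2.155448, 0.132947, -3.960297]
Step 3: Dot product.
a^T * proj(x) = 5*(-2.156949) + 4*(-2.155448) - 1*0.132947 - 1*(-3.960297) = -15.5792


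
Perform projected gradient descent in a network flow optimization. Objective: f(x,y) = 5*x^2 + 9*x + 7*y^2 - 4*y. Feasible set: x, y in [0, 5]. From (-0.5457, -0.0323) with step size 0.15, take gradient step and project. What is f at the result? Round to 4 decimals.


Step 1: Compute gradient at (-0.5457, -0.0323).
grad_x = 2*5*-0.5457 + 9 = 3.543
grad_y = 2*7*-0.0323 - 4 = -4.4522
Step 2: Gradient step.
x_raw = -0.5457 - 0.15*3.543 = -1.0772
y_raw = -0.0323 - 0.15*-4.4522 = 0.6355
Step 3: Project onto [0, 5].
x_proj = clip(-1.0772) = 0.0
y_proj = clip(0.6355) = 0.6355
Step 4: Evaluate f.
f(0.0, 0.6355) = 0.2852


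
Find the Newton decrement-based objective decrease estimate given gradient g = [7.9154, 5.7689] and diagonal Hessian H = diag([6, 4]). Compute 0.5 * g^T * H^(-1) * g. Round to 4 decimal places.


Step 1: H is diagonal, so H^(-1) * g = [1.3192, 1.4422].
Step 2: g^T H^(-1) g = sum_i g_i^2 / H_ii
  = (7.9154)^2/6 + (5.7689)^2/4
  = 10.4423 + 8.3201 = 18.7623
Step 3: Objective decrease = 0.5 * g^T H^(-1) g = 9.3812


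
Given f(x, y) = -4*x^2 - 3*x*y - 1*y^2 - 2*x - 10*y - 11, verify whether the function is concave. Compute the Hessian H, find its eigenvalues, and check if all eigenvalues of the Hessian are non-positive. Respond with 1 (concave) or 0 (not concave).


The Hessian of f(x,y) = -4*x^2 - 3*x*y - 1*y^2 - 2*x - 10*y - 11 is:
H = [[-8, -3], [-3, -2]]
Trace = -8 - 2 = -10
Determinant = -8*-2 - (-3)^2 = 7
Discriminant = (-10)^2 - 4*7 = 72.0
Eigenvalues: lambda_1 = -9.2426, lambda_2 = -0.7574
The function is concave.

1


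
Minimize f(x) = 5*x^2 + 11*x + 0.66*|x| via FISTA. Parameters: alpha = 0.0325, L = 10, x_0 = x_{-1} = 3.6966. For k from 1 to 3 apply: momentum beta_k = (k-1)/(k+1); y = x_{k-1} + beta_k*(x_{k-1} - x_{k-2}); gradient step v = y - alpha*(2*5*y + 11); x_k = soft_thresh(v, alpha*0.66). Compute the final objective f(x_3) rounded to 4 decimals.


FISTA on f(x) = 5*x^2 + 11*x + 0.66*|x|
L = 10, alpha = 0.0325
Iteration 1: beta = 0.0, y = 3.6966 + 0.0*(3.6966 - 3.6966) = 3.6966
  grad(y) = 47.966, v = y - alpha*grad = 2.1377
  prox(v) = soft_thresh(2.1377, 0.0215) = 2.1163
Iteration 2: beta = 0.3333, y = 2.1163 + 0.3333*(2.1163 - 3.6966) = 1.5895
  grad(y) = 26.8947, v = y - alpha*grad = 0.7154
  prox(v) = soft_thresh(0.7154, 0.0215) = 0.6939
Iteration 3: beta = 0.5, y = 0.6939 + 0.5*(0.6939 - 2.1163) = -0.0172
  grad(y) = 10.8279, v = y - alpha*grad = -0.3691
  prox(v) = soft_thresh(-0.3691, 0.0215) = -0.3477
f(x_3) = 5*(-0.3477)^2 + 11*(-0.3477) + 0.66*|-0.3477| = -2.9905


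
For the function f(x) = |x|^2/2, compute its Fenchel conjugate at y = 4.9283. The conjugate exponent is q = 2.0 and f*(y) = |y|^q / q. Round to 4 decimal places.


The conjugate exponent q satisfies 1/p + 1/q = 1.
p = 2, so q = 2/(2 - 1) = 2.0
|y|^q = 4.9283^2.0 = 24.2881
f*(4.9283) = 24.2881 / 2.0 = 12.1441


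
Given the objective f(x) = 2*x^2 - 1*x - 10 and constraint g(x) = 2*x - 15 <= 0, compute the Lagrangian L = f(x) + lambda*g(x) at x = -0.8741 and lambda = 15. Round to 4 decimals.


Step 1: Evaluate f(x).
f(-0.8741) = 2*(-0.8741)^2 - 1*(-0.8741) - 10 = -7.5978
Step 2: Evaluate g(x).
g(-0.8741) = 2*-0.8741 - 15 = -16.7482
Step 3: Compute Lagrangian.
L = -7.5978 + 15*-16.7482 = -258.8208


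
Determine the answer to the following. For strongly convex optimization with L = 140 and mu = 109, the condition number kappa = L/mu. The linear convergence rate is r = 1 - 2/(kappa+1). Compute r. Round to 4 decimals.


Step 1: Compute the condition number.
kappa = L/mu = 140/109 = 1.2844
Step 2: Compute the convergence rate.
r = 1 - 2/(kappa + 1) = 1 - 2*mu/(L + mu) = (L - mu)/(L + mu) = 31/249 = 0.1245


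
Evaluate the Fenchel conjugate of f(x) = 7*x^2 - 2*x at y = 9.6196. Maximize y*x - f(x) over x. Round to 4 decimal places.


f*(y) = sup_x {y*x - a*x^2 - b*x} = sup_x {(y-b)*x - a*x^2}
FOC: (y - b) - 2a*x = 0 => x* = (y - b)/(2a)
x* = (9.6196 + 2)/(2*7) = 0.83
f*(9.6196) = (y-b)^2/(4a) = (9.6196 + 2)^2/(4*7)
= 135.0151/28 = 4.822


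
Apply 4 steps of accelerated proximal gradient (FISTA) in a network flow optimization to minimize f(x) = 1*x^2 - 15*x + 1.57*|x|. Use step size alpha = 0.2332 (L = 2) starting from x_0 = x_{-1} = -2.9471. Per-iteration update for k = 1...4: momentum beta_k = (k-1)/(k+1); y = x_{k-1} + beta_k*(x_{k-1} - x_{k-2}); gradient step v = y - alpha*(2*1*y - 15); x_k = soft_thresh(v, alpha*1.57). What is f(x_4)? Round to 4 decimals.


FISTA on f(x) = 1*x^2 - 15*x + 1.57*|x|
L = 2, alpha = 0.2332
Iteration 1: beta = 0.0, y = -2.9471 + 0.0*(-2.9471 + 2.9471) = -2.9471
  grad(y) = -20.8942, v = y - alpha*grad = 1.9254
  prox(v) = soft_thresh(1.9254, 0.3661) = 1.5593
Iteration 2: beta = 0.3333, y = 1.5593 + 0.3333*(1.5593 + 2.9471) = 3.0614
  grad(y) = -8.8771, v = y - alpha*grad = 5.1316
  prox(v) = soft_thresh(5.1316, 0.3661) = 4.7655
Iteration 3: beta = 0.5, y = 4.7655 + 0.5*(4.7655 - 1.5593) = 6.3685
  grad(y) = -2.2629, v = y - alpha*grad = 6.8963
  prox(v) = soft_thresh(6.8963, 0.3661) = 6.5301
Iteration 4: beta = 0.6, y = 6.5301 + 0.6*(6.5301 - 4.7655) = 7.5889
  grad(y) = 0.1779, v = y - alpha*grad = 7.5475
  prox(v) = soft_thresh(7.5475, 0.3661) = 7.1813
f(x_4) = 1*7.1813^2 - 15*7.1813 + 1.57*|7.1813| = -44.8738


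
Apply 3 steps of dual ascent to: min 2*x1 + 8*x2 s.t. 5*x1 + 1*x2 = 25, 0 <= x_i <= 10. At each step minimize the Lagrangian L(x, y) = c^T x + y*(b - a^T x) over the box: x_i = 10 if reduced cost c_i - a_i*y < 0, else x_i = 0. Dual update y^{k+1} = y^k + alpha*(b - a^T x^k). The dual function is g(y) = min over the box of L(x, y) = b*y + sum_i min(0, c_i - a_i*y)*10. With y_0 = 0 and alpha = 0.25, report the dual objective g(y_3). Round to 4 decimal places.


Dual ascent for LP: min 2*x1 + 8*x2, 5*x1 + 1*x2 = 25, 0 <= x_i <= 10
Step 1: y^k = 0.0, reduced costs: (2.0, 8.0)
  x^k = (0.0, 0.0), subgradient = b - a^T x = 25.0
  y^{k+1} = 0.0 + 0.25*25.0 = 6.25
Step 2: y^k = 6.25, reduced costs: (-29.25, 1.75)
  x^k = (10.0, 0.0), subgradient = b - a^T x = -25.0
  y^{k+1} = 6.25 + 0.25*-25.0 = 0.0
Step 3: y^k = 0.0, reduced costs: (2.0, 8.0)
  x^k = (0.0, 0.0), subgradient = b - a^T x = 25.0
  y^{k+1} = 0.0 + 0.25*25.0 = 6.25
Dual objective at y_3 = 6.25: reduced costs (-29.25, 1.75), box minimizer x = (10.0, 0.0)
g(y_3) = b*y + (c1 - a1*y)*x1 + (c2 - a2*y)*x2 = 25*6.25 + (-29.25)*10.0 + 1.75*0.0 = 156.25 - 292.5 + 0.0 = -136.25


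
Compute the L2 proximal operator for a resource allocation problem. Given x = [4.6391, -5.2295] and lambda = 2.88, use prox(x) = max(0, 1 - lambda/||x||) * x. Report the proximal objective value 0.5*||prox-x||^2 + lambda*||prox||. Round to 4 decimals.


Step 1: Compute ||x||.
||x|| = 6.9906
Step 2: Compute scaling factor.
scale = max(0, 1 - 2.88/6.9906) = 0.588
Step 3: prox(x) = [2.7279, -3.0751]
||prox(x)|| = 4.1106
Step 4: Proximal objective.
0.5*||prox-x||^2 = 4.1472
lambda*||prox|| = 11.8385
Total = 15.9858


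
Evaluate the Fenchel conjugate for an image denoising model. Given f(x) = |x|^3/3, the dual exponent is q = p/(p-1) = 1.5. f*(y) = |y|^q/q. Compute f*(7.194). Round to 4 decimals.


The conjugate exponent q satisfies 1/p + 1/q = 1.
p = 3, so q = 3/(3 - 1) = 1.5
|y|^q = 7.194^1.5 = 19.2955
f*(7.194) = 19.2955 / 1.5 = 12.8637


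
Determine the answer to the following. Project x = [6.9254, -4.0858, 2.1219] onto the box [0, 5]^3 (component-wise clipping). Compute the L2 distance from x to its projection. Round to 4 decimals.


Project each component onto [0, 5].
clip(6.9254) = 5.0, clip(-4.0858) = 0.0, clip(2.1219) = 2.1219
Projection = [5.0, 0.0, 2.1219]
Squared diffs: [3.7072, 16.6938, 0.0]
Distance = sqrt(20.401) = 4.5167


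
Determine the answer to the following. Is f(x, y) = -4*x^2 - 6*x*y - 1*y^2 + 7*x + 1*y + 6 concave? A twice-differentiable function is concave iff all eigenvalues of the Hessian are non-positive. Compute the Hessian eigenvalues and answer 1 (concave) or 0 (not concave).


The Hessian of f(x,y) = -4*x^2 - 6*x*y - 1*y^2 + 7*x + 1*y + 6 is:
H = [[-8, -6], [-6, -2]]
Trace = -8 - 2 = -10
Determinant = -8*-2 - (-6)^2 = -20
Discriminant = (-10)^2 - 4*-20 = 180.0
Eigenvalues: lambda_1 = -11.7082, lambda_2 = 1.7082
The function is not concave.

0


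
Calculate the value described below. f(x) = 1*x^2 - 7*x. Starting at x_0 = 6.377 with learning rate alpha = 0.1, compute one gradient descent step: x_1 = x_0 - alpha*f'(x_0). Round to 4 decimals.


We compute the gradient at x_0 and apply the update.
f'(x) = 2*x - 7
f'(6.377) = 2*6.377 - 7 = 5.754
x_1 = 6.377 - 0.1*5.754 = 5.8016


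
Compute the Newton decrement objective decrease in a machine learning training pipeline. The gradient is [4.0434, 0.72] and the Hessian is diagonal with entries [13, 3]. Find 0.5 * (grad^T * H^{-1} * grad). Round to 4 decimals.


Step 1: H is diagonal, so H^(-1) * g = [0.311, 0.24].
Step 2: g^T H^(-1) g = sum_i g_i^2 / H_ii
  = (4.0434)^2/13 + (0.72)^2/3
  = 1.2576 + 0.1728 = 1.4304
Step 3: Objective decrease = 0.5 * g^T H^(-1) g = 0.7152


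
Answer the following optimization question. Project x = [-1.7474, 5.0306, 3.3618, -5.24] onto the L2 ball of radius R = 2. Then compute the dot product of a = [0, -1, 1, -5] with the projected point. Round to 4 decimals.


Step 1: Compute ||x|| (intermediates to 6 decimals).
||x|| = sqrt((-1.7474)^2 + 5.0306^2 + 3.3618^2 + (-5.24)^2) = 8.192658
Step 2: Project.
Since ||x|| > R, scale = R/||x|| = 2/8.192658 = 0.244121, proj(x) = scale * x
proj(x) = [-0.426577, 1.228075, 0.820686, -1.279194]
Step 3: Dot product.
a^T * proj(x) = 0*(-0.426577) - 1*1.228075 + 1*0.820686 - 5*(-1.279194) = 5.9886


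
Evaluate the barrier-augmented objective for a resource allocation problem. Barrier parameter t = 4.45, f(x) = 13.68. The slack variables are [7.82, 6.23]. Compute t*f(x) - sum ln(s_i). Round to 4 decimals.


Step 1: Compute log-barrier.
ln values: [2.0567, 1.8294]
phi = -(2.0567 + 1.8294) = -3.8861
Step 2: Compute augmented objective.
t*f(x) = 4.45*13.68 = 60.876
Total = 60.876 - 3.8861 = 56.9899


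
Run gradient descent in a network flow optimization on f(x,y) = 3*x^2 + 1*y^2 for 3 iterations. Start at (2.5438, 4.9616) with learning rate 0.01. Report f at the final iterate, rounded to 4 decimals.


Gradient descent on f(x,y) = 3*x^2 + 1*y^2.
Starting point: (2.5438, 4.9616), alpha = 0.01
Step 1: grad_x = 2*3*2.5438 = 15.2628, grad_y = 2*1*4.9616 = 9.9232
  x_1 = 2.5438 - 0.01*15.2628 = 2.3912
  y_1 = 4.9616 - 0.01*9.9232 = 4.8624
Step 2: grad_x = 2*3*2.3912 = 14.347, grad_y = 2*1*4.8624 = 9.7247
  x_2 = 2.3912 - 0.01*14.347 = 2.2477
  y_2 = 4.8624 - 0.01*9.7247 = 4.7651
Step 3: grad_x = 2*3*2.2477 = 13.4862, grad_y = 2*1*4.7651 = 9.5302
  x_3 = 2.2477 - 0.01*13.4862 = 2.1128
  y_3 = 4.7651 - 0.01*9.5302 = 4.6698
f(2.1128, 4.6698) = 3*2.1128^2 + 1*4.6698^2 = 35.1995


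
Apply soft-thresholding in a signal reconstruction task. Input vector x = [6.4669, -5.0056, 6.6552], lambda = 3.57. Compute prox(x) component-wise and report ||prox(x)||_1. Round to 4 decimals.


Soft-thresholding with lambda = 3.57:
prox(6.4669) = sign(6.4669)*max(|6.4669| - 3.57, 0) = 2.8969
prox(-5.0056) = sign(-5.0056)*max(|-5.0056| - 3.57, 0) = -1.4356
prox(6.6552) = sign(6.6552)*max(|6.6552| - 3.57, 0) = 3.0852
prox(x) = [2.8969, -1.4356, 3.0852]
||prox(x)||_1 = 2.8969 + 1.4356 + 3.0852 = 7.4177


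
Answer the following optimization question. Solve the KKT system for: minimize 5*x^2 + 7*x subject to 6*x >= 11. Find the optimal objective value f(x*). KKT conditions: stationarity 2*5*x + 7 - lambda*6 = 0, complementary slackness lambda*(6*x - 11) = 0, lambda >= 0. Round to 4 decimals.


Step 1: Try lambda = 0 (constraint inactive).
x_unc = -7/(2*5) = -0.7
Check: 6*-0.7 = -4.2 < 11 -- violated!
Step 2: Constraint must be active: 6*x = 11
x* = 11/6 = 1.8333 (rounded; the exact value 11/6 is used below)
lambda = (2*5*(11/6) + 7)/6 = 4.2222
Step 3: Compute optimal value.
f(x*) = 5*(11/6)^2 + 7*(11/6) = 29.6389


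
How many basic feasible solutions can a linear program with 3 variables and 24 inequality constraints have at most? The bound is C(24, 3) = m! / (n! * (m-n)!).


Each vertex corresponds to some choice of n active constraints out of m, so the number of vertices is at most C(m, n) = m! / (n!(m-n)!).
m = 24, n = 3
Numerator: 24 * 23 * 22
Denominator: 3! = 6
C(24, 3) = 2024


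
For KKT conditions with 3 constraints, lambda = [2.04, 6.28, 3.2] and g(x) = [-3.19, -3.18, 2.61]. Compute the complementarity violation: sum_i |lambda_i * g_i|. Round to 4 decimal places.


KKT complementary slackness check:
lambda_1 * g_1 = 2.04 * -3.19 = -6.5076
lambda_2 * g_2 = 6.28 * -3.18 = -19.9704
lambda_3 * g_3 = 3.2 * 2.61 = 8.352
Total violation = 6.5076 + 19.9704 + 8.352 = 34.83


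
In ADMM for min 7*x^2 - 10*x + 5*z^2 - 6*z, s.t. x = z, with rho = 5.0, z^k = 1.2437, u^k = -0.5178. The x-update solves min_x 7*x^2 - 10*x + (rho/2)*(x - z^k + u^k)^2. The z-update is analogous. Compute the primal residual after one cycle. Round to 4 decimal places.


ADMM iteration with rho = 5.0, z^k = 1.2437, u^k = -0.5178
Step 1: x-update.
Minimize 7*x^2 - 10*x + (5.0/2)*(x - 1.2437 - 0.5178)^2
FOC: (2*7 + 5.0)*x = 10 + 5.0*(1.2437 + 0.5178)
x^{k+1} = 0.9899
Step 2: z-update.
Minimize 5*z^2 - 6*z + (5.0/2)*(0.9899 - z - 0.5178)^2
FOC: (2*5 + 5.0)*z = 6 + 5.0*(0.9899 - 0.5178)
z^{k+1} = 0.5574
Step 3: u-update.
u^{k+1} = -0.5178 + 0.9899 - 0.5574 = -0.0853
Step 4: Primal residual = |0.9899 - 0.5574| = 0.4325


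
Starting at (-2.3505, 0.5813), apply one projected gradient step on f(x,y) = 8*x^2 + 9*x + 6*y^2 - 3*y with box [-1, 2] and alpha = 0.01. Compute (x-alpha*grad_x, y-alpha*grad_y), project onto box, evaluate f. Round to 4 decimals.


Step 1: Compute gradient at (-2.3505, 0.5813).
grad_x = 2*8*-2.3505 + 9 = -28.608
grad_y = 2*6*0.5813 - 3 = 3.9756
Step 2: Gradient step.
x_raw = -2.3505 - 0.01*-28.608 = -2.0644
y_raw = 0.5813 - 0.01*3.9756 = 0.5415
Step 3: Project onto [-1, 2].
x_proj = clip(-2.0644) = -1.0
y_proj = clip(0.5415) = 0.5415
Step 4: Evaluate f.
f(-1.0, 0.5415) = -0.865


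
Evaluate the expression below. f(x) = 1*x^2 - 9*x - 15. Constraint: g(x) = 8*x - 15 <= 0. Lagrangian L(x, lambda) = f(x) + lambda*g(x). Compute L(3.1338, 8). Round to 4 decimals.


Step 1: Evaluate f(x).
f(3.1338) = 1*3.1338^2 - 9*3.1338 - 15 = -33.3835
Step 2: Evaluate g(x).
g(3.1338) = 8*3.1338 - 15 = 10.0704
Step 3: Compute Lagrangian.
L = -33.3835 + 8*10.0704 = 47.1797


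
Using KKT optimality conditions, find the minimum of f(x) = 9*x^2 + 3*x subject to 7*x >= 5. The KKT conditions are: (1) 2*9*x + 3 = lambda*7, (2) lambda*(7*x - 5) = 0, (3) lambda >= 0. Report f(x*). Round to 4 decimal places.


Step 1: Try lambda = 0 (constraint inactive).
x_unc = -3/(2*9) = -0.1667
Check: 7*-0.1667 = -1.1669 < 5 -- violated!
Step 2: Constraint must be active: 7*x = 5
x* = 5/7 = 0.7143 (rounded; the exact value 5/7 is used below)
lambda = (2*9*(5/7) + 3)/7 = 2.2653
Step 3: Compute optimal value.
f(x*) = 9*(5/7)^2 + 3*(5/7) = 6.7347


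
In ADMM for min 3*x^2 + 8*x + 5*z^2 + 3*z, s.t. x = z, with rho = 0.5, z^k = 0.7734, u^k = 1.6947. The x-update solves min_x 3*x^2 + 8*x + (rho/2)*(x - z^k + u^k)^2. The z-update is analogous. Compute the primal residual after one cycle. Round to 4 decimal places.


ADMM iteration with rho = 0.5, z^k = 0.7734, u^k = 1.6947
Step 1: x-update.
Minimize 3*x^2 + 8*x + (0.5/2)*(x - 0.7734 + 1.6947)^2
FOC: (2*3 + 0.5)*x = -8 + 0.5*(0.7734 - 1.6947)
x^{k+1} = -1.3016
Step 2: z-update.
Minimize 5*z^2 + 3*z + (0.5/2)*(-1.3016 - z + 1.6947)^2
FOC: (2*5 + 0.5)*z = -3 + 0.5*(-1.3016 + 1.6947)
z^{k+1} = -0.267
Step 3: u-update.
u^{k+1} = 1.6947 - 1.3016 + 0.267 = 0.6601
Step 4: Primal residual = |-1.3016 + 0.267| = 1.0346


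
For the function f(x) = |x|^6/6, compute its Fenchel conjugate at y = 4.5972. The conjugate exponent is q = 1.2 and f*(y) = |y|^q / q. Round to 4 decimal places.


The conjugate exponent q satisfies 1/p + 1/q = 1.
p = 6, so q = 6/(6 - 1) = 1.2
|y|^q = 4.5972^1.2 = 6.2372
f*(4.5972) = 6.2372 / 1.2 = 5.1977


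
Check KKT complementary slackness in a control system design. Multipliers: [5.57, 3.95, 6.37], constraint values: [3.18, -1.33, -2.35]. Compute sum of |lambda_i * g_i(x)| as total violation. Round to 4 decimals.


KKT complementary slackness check:
lambda_1 * g_1 = 5.57 * 3.18 = 17.7126
lambda_2 * g_2 = 3.95 * -1.33 = -5.2535
lambda_3 * g_3 = 6.37 * -2.35 = -14.9695
Total violation = 17.7126 + 5.2535 + 14.9695 = 37.9356


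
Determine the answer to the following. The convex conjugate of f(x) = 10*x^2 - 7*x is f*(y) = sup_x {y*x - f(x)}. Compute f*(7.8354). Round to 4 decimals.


f*(y) = sup_x {y*x - a*x^2 - b*x} = sup_x {(y-b)*x - a*x^2}
FOC: (y - b) - 2a*x = 0 => x* = (y - b)/(2a)
x* = (7.8354 + 7)/(2*10) = 0.7418
f*(7.8354) = (y-b)^2/(4a) = (7.8354 + 7)^2/(4*10)
= 220.0891/40 = 5.5022


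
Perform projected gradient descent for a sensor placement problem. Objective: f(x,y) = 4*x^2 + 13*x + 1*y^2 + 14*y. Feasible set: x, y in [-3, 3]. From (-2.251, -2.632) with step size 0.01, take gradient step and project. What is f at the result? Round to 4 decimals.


Step 1: Compute gradient at (-2.251, -2.632).
grad_x = 2*4*-2.251 + 13 = -5.008
grad_y = 2*1*-2.632 + 14 = 8.736
Step 2: Gradient step.
x_raw = -2.251 - 0.01*-5.008 = -2.2009
y_raw = -2.632 - 0.01*8.736 = -2.7194
Step 3: Project onto [-3, 3].
x_proj = clip(-2.2009) = -2.2009
y_proj = clip(-2.7194) = -2.7194
Step 4: Evaluate f.
f(-2.2009, -2.7194) = -39.9119


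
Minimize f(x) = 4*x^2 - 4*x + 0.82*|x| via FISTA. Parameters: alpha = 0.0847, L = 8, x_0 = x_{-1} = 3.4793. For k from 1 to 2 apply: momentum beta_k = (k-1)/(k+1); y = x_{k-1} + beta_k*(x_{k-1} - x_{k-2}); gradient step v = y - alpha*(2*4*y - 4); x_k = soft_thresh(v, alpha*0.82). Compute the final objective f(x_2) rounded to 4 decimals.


FISTA on f(x) = 4*x^2 - 4*x + 0.82*|x|
L = 8, alpha = 0.0847
Iteration 1: beta = 0.0, y = 3.4793 + 0.0*(3.4793 - 3.4793) = 3.4793
  grad(y) = 23.8344, v = y - alpha*grad = 1.4605
  prox(v) = soft_thresh(1.4605, 0.0695) = 1.3911
Iteration 2: beta = 0.3333, y = 1.3911 + 0.3333*(1.3911 - 3.4793) = 0.695
  grad(y) = 1.56, v = y - alpha*grad = 0.5629
  prox(v) = soft_thresh(0.5629, 0.0695) = 0.4934
f(x_2) = 4*0.4934^2 - 4*0.4934 + 0.82*|0.4934| = -0.5952


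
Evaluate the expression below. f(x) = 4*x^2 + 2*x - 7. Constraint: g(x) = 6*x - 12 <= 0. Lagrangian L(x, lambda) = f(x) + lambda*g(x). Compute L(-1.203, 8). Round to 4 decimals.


Step 1: Evaluate f(x).
f(-1.203) = 4*(-1.203)^2 + 2*(-1.203) - 7 = -3.6172
Step 2: Evaluate g(x).
g(-1.203) = 6*-1.203 - 12 = -19.218
Step 3: Compute Lagrangian.
L = -3.6172 + 8*-19.218 = -157.3612


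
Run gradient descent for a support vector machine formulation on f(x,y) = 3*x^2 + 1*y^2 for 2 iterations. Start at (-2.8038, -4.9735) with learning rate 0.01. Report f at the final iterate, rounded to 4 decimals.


Gradient descent on f(x,y) = 3*x^2 + 1*y^2.
Starting point: (-2.8038, -4.9735), alpha = 0.01
Step 1: grad_x = 2*3*-2.8038 = -16.8228, grad_y = 2*1*-4.9735 = -9.947
  x_1 = -2.8038 - 0.01*-16.8228 = -2.6356
  y_1 = -4.9735 - 0.01*-9.947 = -4.874
Step 2: grad_x = 2*3*-2.6356 = -15.8134, grad_y = 2*1*-4.874 = -9.7481
  x_2 = -2.6356 - 0.01*-15.8134 = -2.4774
  y_2 = -4.874 - 0.01*-9.7481 = -4.7765
f(-2.4774, -4.7765) = 3*(-2.4774)^2 + 1*(-4.7765)^2 = 41.2285


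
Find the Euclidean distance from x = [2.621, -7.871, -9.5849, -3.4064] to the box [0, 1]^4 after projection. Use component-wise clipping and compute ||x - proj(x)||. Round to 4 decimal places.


Project each component onto [0, 1].
clip(2.621) = 1.0, clip(-7.871) = 0.0, clip(-9.5849) = 0.0, clip(-3.4064) = 0.0
Projection = [1.0, 0.0, 0.0, 0.0]
Squared diffs: [2.6276, 61.9526, 91.8703, 11.6036]
Distance = sqrt(168.0541) = 12.9636


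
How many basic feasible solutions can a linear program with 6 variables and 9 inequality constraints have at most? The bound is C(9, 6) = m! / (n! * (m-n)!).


Each vertex corresponds to some choice of n active constraints out of m, so the number of vertices is at most C(m, n) = m! / (n!(m-n)!).
m = 9, n = 6
Numerator: 9 * 8 * 7 * 6 * 5 * 4
Denominator: 6! = 720
C(9, 6) = 84


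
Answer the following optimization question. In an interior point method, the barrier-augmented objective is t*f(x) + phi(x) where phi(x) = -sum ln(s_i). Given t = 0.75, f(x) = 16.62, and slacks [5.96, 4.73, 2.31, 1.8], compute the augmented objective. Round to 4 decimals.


Step 1: Compute log-barrier.
ln values: [1.7851, 1.5539, 0.8372, 0.5878]
phi = -(1.7851 + 1.5539 + 0.8372 + 0.5878) = -4.764
Step 2: Compute augmented objective.
t*f(x) = 0.75*16.62 = 12.465
Total = 12.465 - 4.764 = 7.701


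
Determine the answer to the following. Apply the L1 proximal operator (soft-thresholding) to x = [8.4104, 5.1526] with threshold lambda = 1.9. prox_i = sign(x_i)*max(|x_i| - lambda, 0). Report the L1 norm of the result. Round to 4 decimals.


Soft-thresholding with lambda = 1.9:
prox(8.4104) = sign(8.4104)*max(|8.4104| - 1.9, 0) = 6.5104
prox(5.1526) = sign(5.1526)*max(|5.1526| - 1.9, 0) = 3.2526
prox(x) = [6.5104, 3.2526]
||prox(x)||_1 = 6.5104 + 3.2526 = 9.763


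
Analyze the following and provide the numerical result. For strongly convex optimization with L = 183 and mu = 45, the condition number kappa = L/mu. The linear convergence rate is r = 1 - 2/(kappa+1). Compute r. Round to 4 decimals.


Step 1: Compute the condition number.
kappa = L/mu = 183/45 = 4.0667
Step 2: Compute the convergence rate.
r = 1 - 2/(kappa + 1) = 1 - 2*mu/(L + mu) = (L - mu)/(L + mu) = 138/228 = 0.6053
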